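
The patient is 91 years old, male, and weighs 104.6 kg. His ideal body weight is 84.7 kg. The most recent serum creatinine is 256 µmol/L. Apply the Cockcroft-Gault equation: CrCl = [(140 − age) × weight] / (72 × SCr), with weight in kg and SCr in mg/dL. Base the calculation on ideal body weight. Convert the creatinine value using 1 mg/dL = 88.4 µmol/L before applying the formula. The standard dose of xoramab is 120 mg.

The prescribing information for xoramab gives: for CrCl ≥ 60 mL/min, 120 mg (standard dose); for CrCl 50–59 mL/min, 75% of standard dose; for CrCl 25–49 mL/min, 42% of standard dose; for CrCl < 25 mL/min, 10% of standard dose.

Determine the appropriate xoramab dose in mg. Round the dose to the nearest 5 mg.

10 mg

SCr = 256 / 88.4 = 2.896 mg/dL
CrCl = (140 − 91) × 84.7 / (72 × 2.896) = 4150.3 / 208.51 ≈ 19.9 mL/min
CrCl ≈ 20 mL/min → bracket < 25 mL/min.
10% of 120 mg = 12 mg → 10 mg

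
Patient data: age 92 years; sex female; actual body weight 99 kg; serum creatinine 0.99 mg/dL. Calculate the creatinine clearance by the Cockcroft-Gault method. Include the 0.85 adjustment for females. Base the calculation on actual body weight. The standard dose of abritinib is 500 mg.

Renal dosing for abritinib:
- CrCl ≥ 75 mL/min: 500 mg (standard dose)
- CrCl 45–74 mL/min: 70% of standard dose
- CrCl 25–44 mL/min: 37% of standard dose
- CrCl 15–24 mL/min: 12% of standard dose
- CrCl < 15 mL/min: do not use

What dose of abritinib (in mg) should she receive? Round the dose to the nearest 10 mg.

CrCl = (140 − 92) × 99 / (72 × 0.99) × 0.85 = 4752.0 / 71.28 × 0.85 ≈ 56.7 mL/min
CrCl ≈ 57 mL/min → bracket 45–74 mL/min.
70% of 500 mg = 350 mg

350 mg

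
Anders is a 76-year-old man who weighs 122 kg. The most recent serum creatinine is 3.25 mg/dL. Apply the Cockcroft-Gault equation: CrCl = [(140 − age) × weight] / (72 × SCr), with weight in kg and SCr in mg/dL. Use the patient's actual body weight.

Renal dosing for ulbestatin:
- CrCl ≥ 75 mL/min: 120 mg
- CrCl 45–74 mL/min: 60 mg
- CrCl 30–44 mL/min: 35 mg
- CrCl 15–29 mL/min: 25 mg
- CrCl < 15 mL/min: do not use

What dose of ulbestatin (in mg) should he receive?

CrCl = (140 − 76) × 122 / (72 × 3.25) = 7808.0 / 234.00 ≈ 33.4 mL/min
CrCl ≈ 33 mL/min → bracket 30–44 mL/min.
Dose for this bracket: 35 mg.

35 mg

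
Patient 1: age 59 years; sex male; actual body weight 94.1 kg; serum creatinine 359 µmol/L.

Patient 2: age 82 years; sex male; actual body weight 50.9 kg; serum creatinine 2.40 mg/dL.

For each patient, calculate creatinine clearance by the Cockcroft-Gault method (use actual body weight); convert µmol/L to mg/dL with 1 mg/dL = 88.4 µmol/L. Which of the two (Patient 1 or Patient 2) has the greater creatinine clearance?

Patient 1

Patient 1: SCr = 359 / 88.4 = 4.061 mg/dL
Patient 1: CrCl = (140 − 59) × 94.1 / (72 × 4.061) = 7622.1 / 292.39 ≈ 26.1 mL/min
Patient 2: CrCl = (140 − 82) × 50.9 / (72 × 2.4) = 2952.2 / 172.80 ≈ 17.1 mL/min
26.1 vs 17.1 mL/min → Patient 1 is higher.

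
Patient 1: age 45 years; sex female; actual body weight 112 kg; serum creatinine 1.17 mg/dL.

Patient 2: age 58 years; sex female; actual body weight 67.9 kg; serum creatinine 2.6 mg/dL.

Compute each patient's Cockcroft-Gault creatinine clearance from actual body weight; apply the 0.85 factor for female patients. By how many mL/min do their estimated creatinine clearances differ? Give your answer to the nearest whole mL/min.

Patient 1: CrCl = (140 − 45) × 112 / (72 × 1.17) × 0.85 = 10640.0 / 84.24 × 0.85 ≈ 107.4 mL/min
Patient 2: CrCl = (140 − 58) × 67.9 / (72 × 2.6) × 0.85 = 5567.8 / 187.20 × 0.85 ≈ 25.3 mL/min
|107.4 − 25.3| = 82.1 mL/min

82 mL/min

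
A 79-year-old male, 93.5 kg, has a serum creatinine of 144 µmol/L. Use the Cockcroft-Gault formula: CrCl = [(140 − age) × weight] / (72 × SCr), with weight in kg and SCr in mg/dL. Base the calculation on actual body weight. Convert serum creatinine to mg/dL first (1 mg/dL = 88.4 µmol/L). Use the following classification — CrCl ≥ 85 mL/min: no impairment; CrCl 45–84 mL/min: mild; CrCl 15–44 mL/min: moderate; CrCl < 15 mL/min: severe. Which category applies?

SCr = 144 / 88.4 = 1.629 mg/dL
CrCl = (140 − 79) × 93.5 / (72 × 1.629) = 5703.5 / 117.29 ≈ 48.6 mL/min
49 mL/min falls in the 'mild' range.

mild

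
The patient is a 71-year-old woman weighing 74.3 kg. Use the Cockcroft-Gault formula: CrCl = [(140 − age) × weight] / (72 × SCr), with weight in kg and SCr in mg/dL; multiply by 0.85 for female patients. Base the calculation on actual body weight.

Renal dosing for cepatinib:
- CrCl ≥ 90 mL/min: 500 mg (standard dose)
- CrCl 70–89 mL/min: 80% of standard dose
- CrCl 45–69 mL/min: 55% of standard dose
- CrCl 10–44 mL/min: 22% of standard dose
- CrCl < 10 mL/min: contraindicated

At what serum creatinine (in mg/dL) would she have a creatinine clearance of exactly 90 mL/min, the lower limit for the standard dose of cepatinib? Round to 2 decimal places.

0.67 mg/dL

Standard dose requires CrCl ≥ 90 mL/min.
Set (140 − 71) × 74.3 × 0.85 / (72 × SCr) = 90
SCr = (140 − 71) × 74.3 × 0.85 / (72 × 90) = 0.672 mg/dL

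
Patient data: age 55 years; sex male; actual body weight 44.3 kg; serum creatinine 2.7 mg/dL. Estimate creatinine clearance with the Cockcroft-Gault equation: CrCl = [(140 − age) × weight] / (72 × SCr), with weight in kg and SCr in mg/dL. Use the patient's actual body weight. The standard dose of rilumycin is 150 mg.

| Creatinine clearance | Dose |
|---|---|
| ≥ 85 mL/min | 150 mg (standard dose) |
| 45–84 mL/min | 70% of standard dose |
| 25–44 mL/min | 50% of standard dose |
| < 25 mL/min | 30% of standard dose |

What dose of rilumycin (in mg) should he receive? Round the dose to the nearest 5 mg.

45 mg

CrCl = (140 − 55) × 44.3 / (72 × 2.7) = 3765.5 / 194.40 ≈ 19.4 mL/min
CrCl ≈ 19 mL/min → bracket < 25 mL/min.
30% of 150 mg = 45 mg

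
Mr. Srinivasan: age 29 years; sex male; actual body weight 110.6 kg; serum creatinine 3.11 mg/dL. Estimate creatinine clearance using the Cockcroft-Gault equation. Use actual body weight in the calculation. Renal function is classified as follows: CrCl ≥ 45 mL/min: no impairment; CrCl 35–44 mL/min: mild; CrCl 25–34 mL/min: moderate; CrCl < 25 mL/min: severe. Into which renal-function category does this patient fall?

no impairment

CrCl = (140 − 29) × 110.6 / (72 × 3.11) = 12276.6 / 223.92 ≈ 54.8 mL/min
55 mL/min falls in the 'no impairment' range.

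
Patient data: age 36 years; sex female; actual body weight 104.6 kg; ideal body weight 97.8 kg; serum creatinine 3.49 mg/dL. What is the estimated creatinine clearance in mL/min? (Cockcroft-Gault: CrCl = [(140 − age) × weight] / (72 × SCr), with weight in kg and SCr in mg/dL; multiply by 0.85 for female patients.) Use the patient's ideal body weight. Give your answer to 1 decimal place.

CrCl = (140 − 36) × 97.8 / (72 × 3.49) × 0.85 = 10171.2 / 251.28 × 0.85 ≈ 34.4 mL/min

34.4 mL/min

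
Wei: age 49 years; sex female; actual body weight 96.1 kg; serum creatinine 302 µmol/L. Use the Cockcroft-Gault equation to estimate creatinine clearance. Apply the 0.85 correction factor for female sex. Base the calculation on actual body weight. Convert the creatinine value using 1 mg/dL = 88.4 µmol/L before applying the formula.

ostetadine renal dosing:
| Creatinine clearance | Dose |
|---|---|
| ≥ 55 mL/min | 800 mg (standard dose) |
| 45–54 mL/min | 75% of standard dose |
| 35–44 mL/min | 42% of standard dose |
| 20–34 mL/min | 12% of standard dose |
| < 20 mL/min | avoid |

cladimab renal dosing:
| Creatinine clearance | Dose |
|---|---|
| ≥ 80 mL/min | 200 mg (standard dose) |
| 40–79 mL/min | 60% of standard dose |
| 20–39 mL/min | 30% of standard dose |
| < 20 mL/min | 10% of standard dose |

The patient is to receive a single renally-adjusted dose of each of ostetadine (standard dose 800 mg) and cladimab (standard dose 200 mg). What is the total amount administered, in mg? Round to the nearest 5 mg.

155 mg

SCr = 302 / 88.4 = 3.416 mg/dL
CrCl = (140 − 49) × 96.1 / (72 × 3.416) × 0.85 = 8745.1 / 245.95 × 0.85 ≈ 30.2 mL/min
CrCl ≈ 30 mL/min.
ostetadine: 20–34 mL/min → 12% of 800 mg = 96 mg.
cladimab: 20–39 mL/min → 30% of 200 mg = 60 mg.
Total = 96 + 60 = 156 mg.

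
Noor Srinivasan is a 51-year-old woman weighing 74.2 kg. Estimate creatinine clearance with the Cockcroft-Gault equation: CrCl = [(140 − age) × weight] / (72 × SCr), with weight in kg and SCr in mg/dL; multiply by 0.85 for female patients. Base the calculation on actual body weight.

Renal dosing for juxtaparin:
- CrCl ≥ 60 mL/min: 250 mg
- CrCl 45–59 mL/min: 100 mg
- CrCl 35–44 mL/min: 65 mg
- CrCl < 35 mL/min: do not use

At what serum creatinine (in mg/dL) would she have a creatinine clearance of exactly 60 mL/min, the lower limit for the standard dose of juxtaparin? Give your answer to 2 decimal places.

1.30 mg/dL

Standard dose requires CrCl ≥ 60 mL/min.
Set (140 − 51) × 74.2 × 0.85 / (72 × SCr) = 60
SCr = (140 − 51) × 74.2 × 0.85 / (72 × 60) = 1.299 mg/dL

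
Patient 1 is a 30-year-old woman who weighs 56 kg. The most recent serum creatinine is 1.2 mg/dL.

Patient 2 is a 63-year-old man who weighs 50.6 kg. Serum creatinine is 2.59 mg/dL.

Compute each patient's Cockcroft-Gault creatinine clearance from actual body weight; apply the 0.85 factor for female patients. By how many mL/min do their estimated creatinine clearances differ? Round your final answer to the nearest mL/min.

40 mL/min

Patient 1: CrCl = (140 − 30) × 56 / (72 × 1.2) × 0.85 = 6160.0 / 86.40 × 0.85 ≈ 60.6 mL/min
Patient 2: CrCl = (140 − 63) × 50.6 / (72 × 2.59) = 3896.2 / 186.48 ≈ 20.9 mL/min
|60.6 − 20.9| = 39.7 mL/min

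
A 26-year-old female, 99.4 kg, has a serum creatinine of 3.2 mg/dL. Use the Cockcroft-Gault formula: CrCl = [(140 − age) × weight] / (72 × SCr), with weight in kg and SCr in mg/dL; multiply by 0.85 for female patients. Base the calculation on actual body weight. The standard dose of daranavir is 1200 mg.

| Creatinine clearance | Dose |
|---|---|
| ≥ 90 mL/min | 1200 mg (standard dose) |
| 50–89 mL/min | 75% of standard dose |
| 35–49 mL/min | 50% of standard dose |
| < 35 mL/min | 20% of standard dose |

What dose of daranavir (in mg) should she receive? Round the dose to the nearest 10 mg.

600 mg

CrCl = (140 − 26) × 99.4 / (72 × 3.2) × 0.85 = 11331.6 / 230.40 × 0.85 ≈ 41.8 mL/min
CrCl ≈ 42 mL/min → bracket 35–49 mL/min.
50% of 1200 mg = 600 mg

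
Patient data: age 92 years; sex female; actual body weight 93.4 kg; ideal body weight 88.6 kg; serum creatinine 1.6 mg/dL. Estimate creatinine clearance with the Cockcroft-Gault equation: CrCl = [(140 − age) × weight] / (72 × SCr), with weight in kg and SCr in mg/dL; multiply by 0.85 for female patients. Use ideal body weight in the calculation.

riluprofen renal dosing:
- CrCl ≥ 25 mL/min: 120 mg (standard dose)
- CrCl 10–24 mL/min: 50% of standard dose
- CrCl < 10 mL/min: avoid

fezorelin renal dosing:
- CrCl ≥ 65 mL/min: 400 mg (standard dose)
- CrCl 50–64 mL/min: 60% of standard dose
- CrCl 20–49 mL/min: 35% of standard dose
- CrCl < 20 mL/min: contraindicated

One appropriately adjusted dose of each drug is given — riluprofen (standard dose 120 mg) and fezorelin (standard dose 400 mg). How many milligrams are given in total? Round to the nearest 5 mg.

260 mg

CrCl = (140 − 92) × 88.6 / (72 × 1.6) × 0.85 = 4252.8 / 115.20 × 0.85 ≈ 31.4 mL/min
CrCl ≈ 31 mL/min.
riluprofen: ≥ 25 mL/min → 100% of 120 mg = 120 mg.
fezorelin: 20–49 mL/min → 35% of 400 mg = 140 mg.
Total = 120 + 140 = 260 mg.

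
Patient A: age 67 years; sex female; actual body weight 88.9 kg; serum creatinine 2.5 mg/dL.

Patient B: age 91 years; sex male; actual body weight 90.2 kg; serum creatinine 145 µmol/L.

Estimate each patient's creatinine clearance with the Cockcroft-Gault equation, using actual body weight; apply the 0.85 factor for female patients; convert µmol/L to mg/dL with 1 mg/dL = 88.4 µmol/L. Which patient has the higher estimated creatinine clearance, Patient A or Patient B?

Patient A: CrCl = (140 − 67) × 88.9 / (72 × 2.5) × 0.85 = 6489.7 / 180.00 × 0.85 ≈ 30.6 mL/min
Patient B: SCr = 145 / 88.4 = 1.64 mg/dL
Patient B: CrCl = (140 − 91) × 90.2 / (72 × 1.64) = 4419.8 / 118.08 ≈ 37.4 mL/min
30.6 vs 37.4 mL/min → Patient B is higher.

Patient B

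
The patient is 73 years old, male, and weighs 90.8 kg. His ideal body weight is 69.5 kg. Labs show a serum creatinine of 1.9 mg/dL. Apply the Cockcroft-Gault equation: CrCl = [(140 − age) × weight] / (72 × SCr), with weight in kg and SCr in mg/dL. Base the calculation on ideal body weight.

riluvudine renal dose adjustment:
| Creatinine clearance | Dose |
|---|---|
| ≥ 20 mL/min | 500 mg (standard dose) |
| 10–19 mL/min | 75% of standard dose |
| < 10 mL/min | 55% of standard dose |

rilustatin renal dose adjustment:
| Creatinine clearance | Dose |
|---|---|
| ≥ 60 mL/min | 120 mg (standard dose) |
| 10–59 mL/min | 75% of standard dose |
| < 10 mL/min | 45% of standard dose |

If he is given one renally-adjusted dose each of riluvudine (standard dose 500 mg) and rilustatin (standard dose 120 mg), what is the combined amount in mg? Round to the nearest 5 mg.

CrCl = (140 − 73) × 69.5 / (72 × 1.9) = 4656.5 / 136.80 ≈ 34.0 mL/min
CrCl ≈ 34 mL/min.
riluvudine: ≥ 20 mL/min → 100% of 500 mg = 500 mg.
rilustatin: 10–59 mL/min → 75% of 120 mg = 90 mg.
Total = 500 + 90 = 590 mg.

590 mg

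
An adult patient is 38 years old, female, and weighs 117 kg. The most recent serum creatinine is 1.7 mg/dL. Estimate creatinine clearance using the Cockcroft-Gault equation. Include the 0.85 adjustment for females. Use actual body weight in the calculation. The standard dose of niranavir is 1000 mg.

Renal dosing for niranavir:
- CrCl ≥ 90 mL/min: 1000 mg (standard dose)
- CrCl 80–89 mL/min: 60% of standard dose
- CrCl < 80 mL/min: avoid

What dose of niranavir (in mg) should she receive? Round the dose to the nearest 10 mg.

600 mg

CrCl = (140 − 38) × 117 / (72 × 1.7) × 0.85 = 11934.0 / 122.40 × 0.85 ≈ 82.9 mL/min
CrCl ≈ 83 mL/min → bracket 80–89 mL/min.
60% of 1000 mg = 600 mg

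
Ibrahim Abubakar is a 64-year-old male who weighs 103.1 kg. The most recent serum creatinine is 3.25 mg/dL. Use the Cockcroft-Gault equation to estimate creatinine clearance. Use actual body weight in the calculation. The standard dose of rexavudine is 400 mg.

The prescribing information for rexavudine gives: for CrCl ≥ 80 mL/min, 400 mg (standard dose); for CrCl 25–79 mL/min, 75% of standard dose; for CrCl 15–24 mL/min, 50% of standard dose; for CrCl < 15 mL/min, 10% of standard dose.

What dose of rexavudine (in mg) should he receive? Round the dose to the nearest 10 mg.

300 mg

CrCl = (140 − 64) × 103.1 / (72 × 3.25) = 7835.6 / 234.00 ≈ 33.5 mL/min
CrCl ≈ 33 mL/min → bracket 25–79 mL/min.
75% of 400 mg = 300 mg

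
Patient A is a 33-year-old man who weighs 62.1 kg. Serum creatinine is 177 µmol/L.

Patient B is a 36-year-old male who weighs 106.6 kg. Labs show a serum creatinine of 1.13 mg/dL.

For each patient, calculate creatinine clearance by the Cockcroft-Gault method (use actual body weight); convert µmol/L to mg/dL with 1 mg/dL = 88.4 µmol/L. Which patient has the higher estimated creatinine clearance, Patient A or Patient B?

Patient B

Patient A: SCr = 177 / 88.4 = 2.002 mg/dL
Patient A: CrCl = (140 − 33) × 62.1 / (72 × 2.002) = 6644.7 / 144.14 ≈ 46.1 mL/min
Patient B: CrCl = (140 − 36) × 106.6 / (72 × 1.13) = 11086.4 / 81.36 ≈ 136.3 mL/min
46.1 vs 136.3 mL/min → Patient B is higher.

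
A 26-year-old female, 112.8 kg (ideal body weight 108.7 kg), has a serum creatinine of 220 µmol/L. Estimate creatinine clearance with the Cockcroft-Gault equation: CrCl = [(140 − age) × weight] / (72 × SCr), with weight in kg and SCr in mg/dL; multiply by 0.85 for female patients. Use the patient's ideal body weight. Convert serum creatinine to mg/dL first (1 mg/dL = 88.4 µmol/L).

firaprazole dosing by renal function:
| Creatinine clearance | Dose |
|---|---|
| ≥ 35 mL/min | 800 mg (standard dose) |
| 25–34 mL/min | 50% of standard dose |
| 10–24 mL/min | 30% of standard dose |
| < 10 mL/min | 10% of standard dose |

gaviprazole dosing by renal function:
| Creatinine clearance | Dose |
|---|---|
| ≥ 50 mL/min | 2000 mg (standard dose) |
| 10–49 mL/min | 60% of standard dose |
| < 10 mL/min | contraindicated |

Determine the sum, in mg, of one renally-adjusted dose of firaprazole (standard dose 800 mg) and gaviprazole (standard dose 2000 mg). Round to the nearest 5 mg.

2800 mg

SCr = 220 / 88.4 = 2.489 mg/dL
CrCl = (140 − 26) × 108.7 / (72 × 2.489) × 0.85 = 12391.8 / 179.21 × 0.85 ≈ 58.8 mL/min
CrCl ≈ 59 mL/min.
firaprazole: ≥ 35 mL/min → 100% of 800 mg = 800 mg.
gaviprazole: ≥ 50 mL/min → 100% of 2000 mg = 2000 mg.
Total = 800 + 2000 = 2800 mg.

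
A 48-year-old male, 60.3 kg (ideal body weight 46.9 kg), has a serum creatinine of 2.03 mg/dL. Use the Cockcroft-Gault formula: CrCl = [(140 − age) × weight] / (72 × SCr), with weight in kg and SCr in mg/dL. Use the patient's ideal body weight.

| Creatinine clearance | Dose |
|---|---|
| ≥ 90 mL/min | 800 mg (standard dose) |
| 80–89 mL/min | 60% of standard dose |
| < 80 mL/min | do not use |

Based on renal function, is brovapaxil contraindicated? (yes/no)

yes

CrCl = (140 − 48) × 46.9 / (72 × 2.03) = 4314.8 / 146.16 ≈ 29.5 mL/min
CrCl ≈ 30 mL/min, which is < 80 mL/min.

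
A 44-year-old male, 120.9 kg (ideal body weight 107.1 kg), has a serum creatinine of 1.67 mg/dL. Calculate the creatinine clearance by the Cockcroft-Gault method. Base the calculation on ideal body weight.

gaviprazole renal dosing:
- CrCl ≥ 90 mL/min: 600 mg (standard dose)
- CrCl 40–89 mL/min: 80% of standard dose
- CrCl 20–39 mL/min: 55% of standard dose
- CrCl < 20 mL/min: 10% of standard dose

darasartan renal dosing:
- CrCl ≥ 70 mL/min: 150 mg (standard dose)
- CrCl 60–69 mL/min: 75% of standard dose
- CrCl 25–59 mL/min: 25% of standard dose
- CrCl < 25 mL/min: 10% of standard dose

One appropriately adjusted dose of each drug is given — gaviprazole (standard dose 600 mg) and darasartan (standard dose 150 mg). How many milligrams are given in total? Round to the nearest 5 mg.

630 mg

CrCl = (140 − 44) × 107.1 / (72 × 1.67) = 10281.6 / 120.24 ≈ 85.5 mL/min
CrCl ≈ 86 mL/min.
gaviprazole: 40–89 mL/min → 80% of 600 mg = 480 mg.
darasartan: ≥ 70 mL/min → 100% of 150 mg = 150 mg.
Total = 480 + 150 = 630 mg.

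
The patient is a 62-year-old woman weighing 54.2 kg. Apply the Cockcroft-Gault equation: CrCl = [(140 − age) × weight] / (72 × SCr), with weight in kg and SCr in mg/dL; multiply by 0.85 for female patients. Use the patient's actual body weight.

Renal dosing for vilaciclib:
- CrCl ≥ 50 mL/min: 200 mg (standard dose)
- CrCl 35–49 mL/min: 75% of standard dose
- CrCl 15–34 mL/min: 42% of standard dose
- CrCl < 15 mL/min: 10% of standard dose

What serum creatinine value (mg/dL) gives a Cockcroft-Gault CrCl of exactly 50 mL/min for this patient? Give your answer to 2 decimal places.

Standard dose requires CrCl ≥ 50 mL/min.
Set (140 − 62) × 54.2 × 0.85 / (72 × SCr) = 50
SCr = (140 − 62) × 54.2 × 0.85 / (72 × 50) = 0.998 mg/dL

1.00 mg/dL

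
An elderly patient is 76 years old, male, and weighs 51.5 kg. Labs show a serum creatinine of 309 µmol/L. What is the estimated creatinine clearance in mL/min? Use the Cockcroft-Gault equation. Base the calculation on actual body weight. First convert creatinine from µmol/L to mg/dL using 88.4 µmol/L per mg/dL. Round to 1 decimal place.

13.1 mL/min

SCr = 309 / 88.4 = 3.495 mg/dL
CrCl = (140 − 76) × 51.5 / (72 × 3.495) = 3296.0 / 251.64 ≈ 13.1 mL/min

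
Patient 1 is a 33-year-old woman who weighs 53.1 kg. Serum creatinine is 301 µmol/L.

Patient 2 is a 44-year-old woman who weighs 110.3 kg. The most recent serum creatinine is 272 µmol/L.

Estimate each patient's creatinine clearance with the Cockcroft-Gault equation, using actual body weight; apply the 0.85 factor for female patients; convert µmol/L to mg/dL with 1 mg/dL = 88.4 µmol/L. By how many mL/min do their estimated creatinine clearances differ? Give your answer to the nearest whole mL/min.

Patient 1: SCr = 301 / 88.4 = 3.405 mg/dL
Patient 1: CrCl = (140 − 33) × 53.1 / (72 × 3.405) × 0.85 = 5681.7 / 245.16 × 0.85 ≈ 19.7 mL/min
Patient 2: SCr = 272 / 88.4 = 3.077 mg/dL
Patient 2: CrCl = (140 − 44) × 110.3 / (72 × 3.077) × 0.85 = 10588.8 / 221.54 × 0.85 ≈ 40.6 mL/min
|19.7 − 40.6| = 20.9 mL/min

21 mL/min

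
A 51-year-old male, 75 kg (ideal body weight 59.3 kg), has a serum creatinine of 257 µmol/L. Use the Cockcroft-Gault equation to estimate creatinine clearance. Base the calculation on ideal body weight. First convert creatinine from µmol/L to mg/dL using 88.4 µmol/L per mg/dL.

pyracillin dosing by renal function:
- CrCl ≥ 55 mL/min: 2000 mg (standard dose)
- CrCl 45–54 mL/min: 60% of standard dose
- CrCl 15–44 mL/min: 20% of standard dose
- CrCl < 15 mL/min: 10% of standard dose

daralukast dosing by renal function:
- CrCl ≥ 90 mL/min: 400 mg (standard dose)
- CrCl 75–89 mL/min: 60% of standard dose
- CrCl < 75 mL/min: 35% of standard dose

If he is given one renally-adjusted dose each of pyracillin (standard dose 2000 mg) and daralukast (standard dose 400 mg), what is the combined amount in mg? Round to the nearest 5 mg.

SCr = 257 / 88.4 = 2.907 mg/dL
CrCl = (140 − 51) × 59.3 / (72 × 2.907) = 5277.7 / 209.30 ≈ 25.2 mL/min
CrCl ≈ 25 mL/min.
pyracillin: 15–44 mL/min → 20% of 2000 mg = 400 mg.
daralukast: < 75 mL/min → 35% of 400 mg = 140 mg.
Total = 400 + 140 = 540 mg.

540 mg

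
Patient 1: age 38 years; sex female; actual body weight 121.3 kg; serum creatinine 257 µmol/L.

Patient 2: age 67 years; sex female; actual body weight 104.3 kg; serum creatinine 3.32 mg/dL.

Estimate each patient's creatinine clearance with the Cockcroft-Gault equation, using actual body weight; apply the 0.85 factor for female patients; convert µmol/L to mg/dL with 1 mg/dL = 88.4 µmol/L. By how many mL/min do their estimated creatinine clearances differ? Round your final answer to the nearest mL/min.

Patient 1: SCr = 257 / 88.4 = 2.907 mg/dL
Patient 1: CrCl = (140 − 38) × 121.3 / (72 × 2.907) × 0.85 = 12372.6 / 209.30 × 0.85 ≈ 50.2 mL/min
Patient 2: CrCl = (140 − 67) × 104.3 / (72 × 3.32) × 0.85 = 7613.9 / 239.04 × 0.85 ≈ 27.1 mL/min
|50.2 − 27.1| = 23.1 mL/min

23 mL/min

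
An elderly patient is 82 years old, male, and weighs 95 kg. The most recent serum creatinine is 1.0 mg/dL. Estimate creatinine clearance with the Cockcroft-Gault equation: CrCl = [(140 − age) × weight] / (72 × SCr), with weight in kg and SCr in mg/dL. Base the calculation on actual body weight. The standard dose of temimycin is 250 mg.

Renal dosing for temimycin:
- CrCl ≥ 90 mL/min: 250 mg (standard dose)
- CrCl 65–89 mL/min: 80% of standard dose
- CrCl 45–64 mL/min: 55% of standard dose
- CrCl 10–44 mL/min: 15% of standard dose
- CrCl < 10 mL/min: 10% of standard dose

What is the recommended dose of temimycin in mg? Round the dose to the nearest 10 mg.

200 mg

CrCl = (140 − 82) × 95 / (72 × 1) = 5510.0 / 72.00 ≈ 76.5 mL/min
CrCl ≈ 77 mL/min → bracket 65–89 mL/min.
80% of 250 mg = 200 mg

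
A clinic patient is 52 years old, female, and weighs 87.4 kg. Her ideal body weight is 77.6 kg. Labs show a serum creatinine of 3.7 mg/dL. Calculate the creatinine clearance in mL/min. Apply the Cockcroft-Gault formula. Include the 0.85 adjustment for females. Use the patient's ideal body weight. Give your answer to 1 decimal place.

21.8 mL/min

CrCl = (140 − 52) × 77.6 / (72 × 3.7) × 0.85 = 6828.8 / 266.40 × 0.85 ≈ 21.8 mL/min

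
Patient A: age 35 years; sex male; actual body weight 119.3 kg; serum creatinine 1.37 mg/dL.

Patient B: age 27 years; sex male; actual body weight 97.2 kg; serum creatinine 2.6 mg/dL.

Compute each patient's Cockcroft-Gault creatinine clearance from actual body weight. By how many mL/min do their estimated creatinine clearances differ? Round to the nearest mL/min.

Patient A: CrCl = (140 − 35) × 119.3 / (72 × 1.37) = 12526.5 / 98.64 ≈ 127.0 mL/min
Patient B: CrCl = (140 − 27) × 97.2 / (72 × 2.6) = 10983.6 / 187.20 ≈ 58.7 mL/min
|127.0 − 58.7| = 68.3 mL/min

68 mL/min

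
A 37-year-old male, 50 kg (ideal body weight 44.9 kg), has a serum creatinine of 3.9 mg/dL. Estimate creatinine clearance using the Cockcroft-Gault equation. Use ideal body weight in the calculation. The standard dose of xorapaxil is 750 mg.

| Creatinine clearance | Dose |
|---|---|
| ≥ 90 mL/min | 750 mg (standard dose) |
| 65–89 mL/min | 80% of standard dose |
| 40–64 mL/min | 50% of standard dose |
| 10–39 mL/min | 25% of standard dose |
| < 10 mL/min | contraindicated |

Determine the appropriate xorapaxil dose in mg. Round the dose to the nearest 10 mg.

CrCl = (140 − 37) × 44.9 / (72 × 3.9) = 4624.7 / 280.80 ≈ 16.5 mL/min
CrCl ≈ 16 mL/min → bracket 10–39 mL/min.
25% of 750 mg = 187.5 mg → 190 mg

190 mg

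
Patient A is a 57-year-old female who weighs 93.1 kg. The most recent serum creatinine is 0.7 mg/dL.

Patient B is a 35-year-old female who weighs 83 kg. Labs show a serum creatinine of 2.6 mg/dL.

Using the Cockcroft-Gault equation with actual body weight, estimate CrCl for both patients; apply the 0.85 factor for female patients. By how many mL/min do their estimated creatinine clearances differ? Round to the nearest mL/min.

Patient A: CrCl = (140 − 57) × 93.1 / (72 × 0.7) × 0.85 = 7727.3 / 50.40 × 0.85 ≈ 130.3 mL/min
Patient B: CrCl = (140 − 35) × 83 / (72 × 2.6) × 0.85 = 8715.0 / 187.20 × 0.85 ≈ 39.6 mL/min
|130.3 − 39.6| = 90.7 mL/min

91 mL/min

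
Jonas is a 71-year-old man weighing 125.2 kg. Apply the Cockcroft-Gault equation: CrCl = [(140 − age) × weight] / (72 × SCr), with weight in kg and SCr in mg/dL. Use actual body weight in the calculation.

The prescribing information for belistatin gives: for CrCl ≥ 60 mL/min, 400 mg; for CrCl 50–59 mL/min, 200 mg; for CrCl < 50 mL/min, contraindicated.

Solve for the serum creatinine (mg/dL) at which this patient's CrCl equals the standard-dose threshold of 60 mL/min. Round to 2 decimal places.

2.00 mg/dL

Standard dose requires CrCl ≥ 60 mL/min.
Set (140 − 71) × 125.2 / (72 × SCr) = 60
SCr = (140 − 71) × 125.2 / (72 × 60) = 2.000 mg/dL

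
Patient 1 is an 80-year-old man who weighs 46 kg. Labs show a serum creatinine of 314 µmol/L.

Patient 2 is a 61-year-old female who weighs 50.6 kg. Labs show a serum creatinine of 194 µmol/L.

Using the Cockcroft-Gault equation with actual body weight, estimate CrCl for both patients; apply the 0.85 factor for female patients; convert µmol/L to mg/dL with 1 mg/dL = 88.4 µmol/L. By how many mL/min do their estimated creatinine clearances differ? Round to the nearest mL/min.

Patient 1: SCr = 314 / 88.4 = 3.552 mg/dL
Patient 1: CrCl = (140 − 80) × 46 / (72 × 3.552) = 2760.0 / 255.74 ≈ 10.8 mL/min
Patient 2: SCr = 194 / 88.4 = 2.195 mg/dL
Patient 2: CrCl = (140 − 61) × 50.6 / (72 × 2.195) × 0.85 = 3997.4 / 158.04 × 0.85 ≈ 21.5 mL/min
|10.8 − 21.5| = 10.7 mL/min

11 mL/min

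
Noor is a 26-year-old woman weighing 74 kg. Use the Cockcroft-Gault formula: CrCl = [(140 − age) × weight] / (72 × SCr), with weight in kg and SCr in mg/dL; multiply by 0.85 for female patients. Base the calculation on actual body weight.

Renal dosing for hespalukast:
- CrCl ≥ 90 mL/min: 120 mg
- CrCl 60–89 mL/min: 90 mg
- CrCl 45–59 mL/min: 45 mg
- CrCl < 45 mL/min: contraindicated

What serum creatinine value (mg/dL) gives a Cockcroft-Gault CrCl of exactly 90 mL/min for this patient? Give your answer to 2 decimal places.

1.11 mg/dL

Standard dose requires CrCl ≥ 90 mL/min.
Set (140 − 26) × 74 × 0.85 / (72 × SCr) = 90
SCr = (140 − 26) × 74 × 0.85 / (72 × 90) = 1.107 mg/dL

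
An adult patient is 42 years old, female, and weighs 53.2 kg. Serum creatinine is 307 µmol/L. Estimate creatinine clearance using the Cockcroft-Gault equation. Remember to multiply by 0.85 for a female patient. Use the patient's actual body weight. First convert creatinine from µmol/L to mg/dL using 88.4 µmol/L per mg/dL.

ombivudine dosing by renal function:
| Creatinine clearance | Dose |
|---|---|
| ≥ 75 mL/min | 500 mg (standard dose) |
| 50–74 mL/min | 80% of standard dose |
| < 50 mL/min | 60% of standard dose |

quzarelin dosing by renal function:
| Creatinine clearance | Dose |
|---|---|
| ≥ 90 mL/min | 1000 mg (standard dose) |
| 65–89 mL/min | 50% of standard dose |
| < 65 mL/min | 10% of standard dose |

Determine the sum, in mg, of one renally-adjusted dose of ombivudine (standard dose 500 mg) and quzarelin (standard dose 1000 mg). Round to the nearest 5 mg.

SCr = 307 / 88.4 = 3.473 mg/dL
CrCl = (140 − 42) × 53.2 / (72 × 3.473) × 0.85 = 5213.6 / 250.06 × 0.85 ≈ 17.7 mL/min
CrCl ≈ 18 mL/min.
ombivudine: < 50 mL/min → 60% of 500 mg = 300 mg.
quzarelin: < 65 mL/min → 10% of 1000 mg = 100 mg.
Total = 300 + 100 = 400 mg.

400 mg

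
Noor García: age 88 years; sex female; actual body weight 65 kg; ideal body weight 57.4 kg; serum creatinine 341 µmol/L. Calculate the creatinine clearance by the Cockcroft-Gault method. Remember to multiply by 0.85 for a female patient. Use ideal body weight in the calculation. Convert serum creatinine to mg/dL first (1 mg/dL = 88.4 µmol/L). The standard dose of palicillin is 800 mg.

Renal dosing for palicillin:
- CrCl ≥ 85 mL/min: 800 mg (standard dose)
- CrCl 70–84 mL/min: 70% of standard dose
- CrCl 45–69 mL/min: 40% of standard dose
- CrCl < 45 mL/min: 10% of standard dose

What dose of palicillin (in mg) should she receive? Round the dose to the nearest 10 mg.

80 mg

SCr = 341 / 88.4 = 3.857 mg/dL
CrCl = (140 − 88) × 57.4 / (72 × 3.857) × 0.85 = 2984.8 / 277.70 × 0.85 ≈ 9.1 mL/min
CrCl ≈ 9 mL/min → bracket < 45 mL/min.
10% of 800 mg = 80 mg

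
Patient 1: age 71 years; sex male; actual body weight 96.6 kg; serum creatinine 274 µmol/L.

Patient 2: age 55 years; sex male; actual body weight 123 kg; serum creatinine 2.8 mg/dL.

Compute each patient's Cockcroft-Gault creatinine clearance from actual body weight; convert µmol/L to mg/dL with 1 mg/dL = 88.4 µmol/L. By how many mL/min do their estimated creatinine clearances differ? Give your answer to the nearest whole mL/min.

22 mL/min

Patient 1: SCr = 274 / 88.4 = 3.1 mg/dL
Patient 1: CrCl = (140 − 71) × 96.6 / (72 × 3.1) = 6665.4 / 223.20 ≈ 29.9 mL/min
Patient 2: CrCl = (140 − 55) × 123 / (72 × 2.8) = 10455.0 / 201.60 ≈ 51.9 mL/min
|29.9 − 51.9| = 22.0 mL/min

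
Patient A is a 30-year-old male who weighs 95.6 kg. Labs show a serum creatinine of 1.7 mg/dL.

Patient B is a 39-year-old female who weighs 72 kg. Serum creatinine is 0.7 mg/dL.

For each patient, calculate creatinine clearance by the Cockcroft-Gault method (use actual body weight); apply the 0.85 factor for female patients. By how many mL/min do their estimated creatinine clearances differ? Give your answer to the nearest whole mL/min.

Patient A: CrCl = (140 − 30) × 95.6 / (72 × 1.7) = 10516.0 / 122.40 ≈ 85.9 mL/min
Patient B: CrCl = (140 − 39) × 72 / (72 × 0.7) × 0.85 = 7272.0 / 50.40 × 0.85 ≈ 122.6 mL/min
|85.9 − 122.6| = 36.7 mL/min

37 mL/min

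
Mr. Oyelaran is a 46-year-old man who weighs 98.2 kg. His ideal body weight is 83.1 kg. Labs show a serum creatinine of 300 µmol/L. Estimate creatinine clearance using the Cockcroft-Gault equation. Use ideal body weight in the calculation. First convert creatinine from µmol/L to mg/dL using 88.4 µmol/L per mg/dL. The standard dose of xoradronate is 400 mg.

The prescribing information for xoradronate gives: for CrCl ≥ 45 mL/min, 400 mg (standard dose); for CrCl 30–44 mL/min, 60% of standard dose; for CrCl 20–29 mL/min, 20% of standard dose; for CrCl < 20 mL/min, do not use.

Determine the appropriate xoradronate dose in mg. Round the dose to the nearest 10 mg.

240 mg

SCr = 300 / 88.4 = 3.394 mg/dL
CrCl = (140 − 46) × 83.1 / (72 × 3.394) = 7811.4 / 244.37 ≈ 32.0 mL/min
CrCl ≈ 32 mL/min → bracket 30–44 mL/min.
60% of 400 mg = 240 mg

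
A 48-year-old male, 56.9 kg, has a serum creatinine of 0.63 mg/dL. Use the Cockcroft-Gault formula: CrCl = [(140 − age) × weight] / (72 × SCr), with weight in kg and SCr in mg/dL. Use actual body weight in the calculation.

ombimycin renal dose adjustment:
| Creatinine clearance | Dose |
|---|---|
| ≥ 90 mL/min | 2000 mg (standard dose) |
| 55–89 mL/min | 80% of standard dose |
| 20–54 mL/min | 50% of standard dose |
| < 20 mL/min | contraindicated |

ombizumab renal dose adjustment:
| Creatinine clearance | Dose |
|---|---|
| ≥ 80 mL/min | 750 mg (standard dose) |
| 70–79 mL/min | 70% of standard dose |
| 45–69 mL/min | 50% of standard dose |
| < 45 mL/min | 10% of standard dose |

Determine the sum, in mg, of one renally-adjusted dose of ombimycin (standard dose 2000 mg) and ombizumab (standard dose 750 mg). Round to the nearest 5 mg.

2750 mg

CrCl = (140 − 48) × 56.9 / (72 × 0.63) = 5234.8 / 45.36 ≈ 115.4 mL/min
CrCl ≈ 115 mL/min.
ombimycin: ≥ 90 mL/min → 100% of 2000 mg = 2000 mg.
ombizumab: ≥ 80 mL/min → 100% of 750 mg = 750 mg.
Total = 2000 + 750 = 2750 mg.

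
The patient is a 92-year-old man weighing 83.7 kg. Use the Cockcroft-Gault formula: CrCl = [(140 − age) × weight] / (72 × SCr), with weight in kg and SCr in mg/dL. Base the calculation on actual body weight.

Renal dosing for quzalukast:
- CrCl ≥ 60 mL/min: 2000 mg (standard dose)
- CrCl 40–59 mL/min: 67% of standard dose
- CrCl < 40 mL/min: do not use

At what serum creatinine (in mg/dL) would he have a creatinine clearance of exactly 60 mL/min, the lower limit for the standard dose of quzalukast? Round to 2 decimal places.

Standard dose requires CrCl ≥ 60 mL/min.
Set (140 − 92) × 83.7 / (72 × SCr) = 60
SCr = (140 − 92) × 83.7 / (72 × 60) = 0.930 mg/dL

0.93 mg/dL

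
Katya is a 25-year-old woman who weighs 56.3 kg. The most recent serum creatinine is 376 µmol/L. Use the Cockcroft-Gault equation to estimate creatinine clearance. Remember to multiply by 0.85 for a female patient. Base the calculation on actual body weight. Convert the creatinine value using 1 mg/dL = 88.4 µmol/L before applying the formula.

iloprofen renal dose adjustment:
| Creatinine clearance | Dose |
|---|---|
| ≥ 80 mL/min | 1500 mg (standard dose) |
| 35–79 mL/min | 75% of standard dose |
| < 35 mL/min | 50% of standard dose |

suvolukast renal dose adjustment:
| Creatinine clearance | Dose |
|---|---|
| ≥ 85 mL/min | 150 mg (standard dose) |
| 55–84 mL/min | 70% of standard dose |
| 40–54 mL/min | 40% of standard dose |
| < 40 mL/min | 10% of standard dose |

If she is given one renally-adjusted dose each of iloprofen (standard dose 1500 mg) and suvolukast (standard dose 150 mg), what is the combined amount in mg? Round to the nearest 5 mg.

765 mg

SCr = 376 / 88.4 = 4.253 mg/dL
CrCl = (140 − 25) × 56.3 / (72 × 4.253) × 0.85 = 6474.5 / 306.22 × 0.85 ≈ 18.0 mL/min
CrCl ≈ 18 mL/min.
iloprofen: < 35 mL/min → 50% of 1500 mg = 750 mg.
suvolukast: < 40 mL/min → 10% of 150 mg = 15 mg.
Total = 750 + 15 = 765 mg.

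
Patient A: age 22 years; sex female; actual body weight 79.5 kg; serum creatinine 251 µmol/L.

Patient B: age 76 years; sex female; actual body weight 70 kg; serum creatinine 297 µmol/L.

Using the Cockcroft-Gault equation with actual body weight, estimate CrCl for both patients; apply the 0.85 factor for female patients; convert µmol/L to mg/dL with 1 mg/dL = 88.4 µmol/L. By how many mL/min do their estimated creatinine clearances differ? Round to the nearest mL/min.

23 mL/min

Patient A: SCr = 251 / 88.4 = 2.839 mg/dL
Patient A: CrCl = (140 − 22) × 79.5 / (72 × 2.839) × 0.85 = 9381.0 / 204.41 × 0.85 ≈ 39.0 mL/min
Patient B: SCr = 297 / 88.4 = 3.36 mg/dL
Patient B: CrCl = (140 − 76) × 70 / (72 × 3.36) × 0.85 = 4480.0 / 241.92 × 0.85 ≈ 15.7 mL/min
|39.0 − 15.7| = 23.3 mL/min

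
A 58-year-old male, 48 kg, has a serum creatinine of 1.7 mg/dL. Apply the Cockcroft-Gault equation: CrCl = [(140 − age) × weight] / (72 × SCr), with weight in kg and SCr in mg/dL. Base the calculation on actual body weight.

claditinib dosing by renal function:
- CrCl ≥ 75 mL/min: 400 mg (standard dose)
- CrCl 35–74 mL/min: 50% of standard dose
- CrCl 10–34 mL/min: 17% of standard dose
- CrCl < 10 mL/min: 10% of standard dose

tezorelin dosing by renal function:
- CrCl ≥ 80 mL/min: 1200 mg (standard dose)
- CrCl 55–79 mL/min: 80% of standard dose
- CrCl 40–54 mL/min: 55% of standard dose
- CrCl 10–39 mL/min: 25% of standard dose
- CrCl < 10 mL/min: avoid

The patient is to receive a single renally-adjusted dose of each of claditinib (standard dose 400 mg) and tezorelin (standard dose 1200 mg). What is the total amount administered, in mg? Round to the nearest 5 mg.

CrCl = (140 − 58) × 48 / (72 × 1.7) = 3936.0 / 122.40 ≈ 32.2 mL/min
CrCl ≈ 32 mL/min.
claditinib: 10–34 mL/min → 17% of 400 mg = 68 mg.
tezorelin: 10–39 mL/min → 25% of 1200 mg = 300 mg.
Total = 68 + 300 = 368 mg.

370 mg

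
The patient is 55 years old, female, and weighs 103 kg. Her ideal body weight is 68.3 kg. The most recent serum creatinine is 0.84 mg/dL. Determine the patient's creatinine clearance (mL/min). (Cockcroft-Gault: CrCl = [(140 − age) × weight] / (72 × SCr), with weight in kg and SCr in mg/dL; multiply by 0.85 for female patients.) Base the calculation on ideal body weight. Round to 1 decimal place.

CrCl = (140 − 55) × 68.3 / (72 × 0.84) × 0.85 = 5805.5 / 60.48 × 0.85 ≈ 81.6 mL/min

81.6 mL/min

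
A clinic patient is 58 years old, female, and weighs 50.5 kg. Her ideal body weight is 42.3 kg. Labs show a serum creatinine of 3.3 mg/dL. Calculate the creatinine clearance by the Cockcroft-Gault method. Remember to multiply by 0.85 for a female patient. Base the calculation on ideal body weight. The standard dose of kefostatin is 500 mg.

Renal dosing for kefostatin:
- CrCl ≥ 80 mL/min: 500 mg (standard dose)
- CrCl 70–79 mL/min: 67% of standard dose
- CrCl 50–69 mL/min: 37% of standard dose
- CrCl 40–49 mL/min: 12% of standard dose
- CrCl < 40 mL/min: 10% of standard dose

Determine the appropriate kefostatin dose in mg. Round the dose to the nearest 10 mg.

CrCl = (140 − 58) × 42.3 / (72 × 3.3) × 0.85 = 3468.6 / 237.60 × 0.85 ≈ 12.4 mL/min
CrCl ≈ 12 mL/min → bracket < 40 mL/min.
10% of 500 mg = 50 mg

50 mg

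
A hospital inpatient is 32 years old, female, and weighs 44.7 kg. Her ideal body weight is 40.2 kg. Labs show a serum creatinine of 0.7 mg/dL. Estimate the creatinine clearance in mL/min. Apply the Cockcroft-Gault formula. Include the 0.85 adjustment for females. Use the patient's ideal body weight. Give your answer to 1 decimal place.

73.2 mL/min

CrCl = (140 − 32) × 40.2 / (72 × 0.7) × 0.85 = 4341.6 / 50.40 × 0.85 ≈ 73.2 mL/min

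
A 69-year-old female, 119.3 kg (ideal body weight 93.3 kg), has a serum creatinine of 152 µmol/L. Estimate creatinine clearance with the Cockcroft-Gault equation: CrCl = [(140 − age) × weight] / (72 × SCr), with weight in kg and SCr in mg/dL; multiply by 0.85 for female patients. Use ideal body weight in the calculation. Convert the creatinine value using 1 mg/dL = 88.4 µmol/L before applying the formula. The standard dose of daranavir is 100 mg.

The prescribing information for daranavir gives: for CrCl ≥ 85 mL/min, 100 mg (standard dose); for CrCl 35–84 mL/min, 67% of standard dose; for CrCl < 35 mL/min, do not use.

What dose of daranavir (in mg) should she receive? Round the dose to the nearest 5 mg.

SCr = 152 / 88.4 = 1.719 mg/dL
CrCl = (140 − 69) × 93.3 / (72 × 1.719) × 0.85 = 6624.3 / 123.77 × 0.85 ≈ 45.5 mL/min
CrCl ≈ 45 mL/min → bracket 35–84 mL/min.
67% of 100 mg = 67 mg → 65 mg

65 mg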